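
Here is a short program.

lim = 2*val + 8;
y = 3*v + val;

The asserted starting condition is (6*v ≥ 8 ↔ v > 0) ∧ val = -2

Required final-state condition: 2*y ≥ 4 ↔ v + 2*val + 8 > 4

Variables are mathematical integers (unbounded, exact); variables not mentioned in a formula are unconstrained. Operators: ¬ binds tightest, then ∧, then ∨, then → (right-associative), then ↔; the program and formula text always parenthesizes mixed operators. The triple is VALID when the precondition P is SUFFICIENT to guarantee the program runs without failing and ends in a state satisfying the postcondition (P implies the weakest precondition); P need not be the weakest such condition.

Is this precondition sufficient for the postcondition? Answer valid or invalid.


Working backward. After the program, the postcondition 2*y ≥ 4 ↔ v + 2*val + 8 > 4 must hold; in canonical form it is 2*y ≥ 4 ↔ v + 2*val > -4.
Before y := 3*v + val: 6*v + 2*val ≥ 4 ↔ v + 2*val > -4
Before lim := 2*val + 8: 6*v + 2*val ≥ 4 ↔ v + 2*val > -4
The weakest precondition is 6*v + 2*val ≥ 4 ↔ v + 2*val > -4.
Check whether (6*v ≥ 8 ↔ v > 0) ∧ val = -2 implies it.
Every state satisfying the precondition satisfies the weakest precondition: the implication holds.
Answer: valid


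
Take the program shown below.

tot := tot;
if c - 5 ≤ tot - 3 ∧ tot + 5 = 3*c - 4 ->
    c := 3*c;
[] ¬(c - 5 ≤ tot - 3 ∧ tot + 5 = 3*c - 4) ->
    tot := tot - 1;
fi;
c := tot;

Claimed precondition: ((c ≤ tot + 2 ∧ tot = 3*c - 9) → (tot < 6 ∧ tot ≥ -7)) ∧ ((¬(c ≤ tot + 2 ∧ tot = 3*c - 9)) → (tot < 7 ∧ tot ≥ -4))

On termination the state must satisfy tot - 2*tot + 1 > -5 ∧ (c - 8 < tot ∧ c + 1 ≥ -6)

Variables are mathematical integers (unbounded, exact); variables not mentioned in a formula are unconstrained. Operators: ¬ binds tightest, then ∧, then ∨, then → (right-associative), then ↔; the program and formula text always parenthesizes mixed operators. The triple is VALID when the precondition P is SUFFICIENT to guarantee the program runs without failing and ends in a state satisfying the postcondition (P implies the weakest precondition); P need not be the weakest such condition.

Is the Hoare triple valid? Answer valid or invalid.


Working backward. After the program, the postcondition tot - 2*tot + 1 > -5 ∧ (c - 8 < tot ∧ c + 1 ≥ -6) must hold; in canonical form it is tot < 6 ∧ c < tot + 8 ∧ c ≥ -7.
Before c := tot: tot < 6 ∧ tot ≥ -7
Then branch requires tot < 6 ∧ tot ≥ -7; else branch requires tot < 7 ∧ tot ≥ -6.
Before the if: ((c ≤ tot + 2 ∧ tot = 3*c - 9) → (tot < 6 ∧ tot ≥ -7)) ∧ ((¬(c ≤ tot + 2 ∧ tot = 3*c - 9)) → (tot < 7 ∧ tot ≥ -6))
Before tot := tot: ((c ≤ tot + 2 ∧ tot = 3*c - 9) → (tot < 6 ∧ tot ≥ -7)) ∧ ((¬(c ≤ tot + 2 ∧ tot = 3*c - 9)) → (tot < 7 ∧ tot ≥ -6))
The weakest precondition is ((c ≤ tot + 2 ∧ tot = 3*c - 9) → (tot < 6 ∧ tot ≥ -7)) ∧ ((¬(c ≤ tot + 2 ∧ tot = 3*c - 9)) → (tot < 7 ∧ tot ≥ -6)).
Check whether ((c ≤ tot + 2 ∧ tot = 3*c - 9) → (tot < 6 ∧ tot ≥ -7)) ∧ ((¬(c ≤ tot + 2 ∧ tot = 3*c - 9)) → (tot < 7 ∧ tot ≥ -4)) implies it.
Every state satisfying the precondition satisfies the weakest precondition: the implication holds.
Answer: valid


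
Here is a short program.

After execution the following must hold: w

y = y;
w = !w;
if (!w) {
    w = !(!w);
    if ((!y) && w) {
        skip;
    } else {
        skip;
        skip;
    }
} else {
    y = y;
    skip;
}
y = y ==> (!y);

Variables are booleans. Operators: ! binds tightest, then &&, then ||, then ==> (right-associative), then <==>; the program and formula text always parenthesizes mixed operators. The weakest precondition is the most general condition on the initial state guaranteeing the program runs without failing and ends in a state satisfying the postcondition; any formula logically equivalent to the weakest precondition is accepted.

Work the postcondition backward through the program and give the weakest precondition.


Working backward. After the program, w must hold.
Before y := y ==> (!y): w
Then branch requires (((!y) && w) ==> w) && ((!((!y) && w)) ==> w); else branch requires w.
Before the if: (!w) ==> ((((!y) && w) ==> w) && ((!((!y) && w)) ==> w))
Before w := !w: w ==> ((((!y) && (!w)) ==> (!w)) && ((!((!y) && (!w))) ==> (!w)))
Before y := y: w ==> ((((!y) && (!w)) ==> (!w)) && ((!((!y) && (!w))) ==> (!w)))
Answer: WP = w ==> ((((!y) && (!w)) ==> (!w)) && ((!((!y) && (!w))) ==> (!w)))


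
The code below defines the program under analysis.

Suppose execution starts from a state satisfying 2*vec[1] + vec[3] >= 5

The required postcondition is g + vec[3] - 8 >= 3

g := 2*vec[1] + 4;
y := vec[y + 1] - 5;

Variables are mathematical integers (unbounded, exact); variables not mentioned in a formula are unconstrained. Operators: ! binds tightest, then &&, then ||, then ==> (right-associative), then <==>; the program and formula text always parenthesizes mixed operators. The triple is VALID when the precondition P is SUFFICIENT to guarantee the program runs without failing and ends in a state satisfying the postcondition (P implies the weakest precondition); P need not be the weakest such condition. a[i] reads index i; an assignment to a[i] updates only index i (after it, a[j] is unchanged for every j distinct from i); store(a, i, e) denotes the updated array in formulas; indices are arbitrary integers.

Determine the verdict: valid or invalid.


Working backward. After the program, the postcondition g + vec[3] - 8 >= 3 must hold; in canonical form it is vec[3] + g >= 11.
Before y := vec[y + 1] - 5: vec[3] + g >= 11
Before g := 2*vec[1] + 4: 2*vec[1] + vec[3] >= 7
The weakest precondition is 2*vec[1] + vec[3] >= 7.
Check whether 2*vec[1] + vec[3] >= 5 implies it.
Countermodel: at the initial state vec = {[1] = 0, [3] = 5, elsewhere 0}, the precondition holds but the weakest precondition fails.
Answer: invalid


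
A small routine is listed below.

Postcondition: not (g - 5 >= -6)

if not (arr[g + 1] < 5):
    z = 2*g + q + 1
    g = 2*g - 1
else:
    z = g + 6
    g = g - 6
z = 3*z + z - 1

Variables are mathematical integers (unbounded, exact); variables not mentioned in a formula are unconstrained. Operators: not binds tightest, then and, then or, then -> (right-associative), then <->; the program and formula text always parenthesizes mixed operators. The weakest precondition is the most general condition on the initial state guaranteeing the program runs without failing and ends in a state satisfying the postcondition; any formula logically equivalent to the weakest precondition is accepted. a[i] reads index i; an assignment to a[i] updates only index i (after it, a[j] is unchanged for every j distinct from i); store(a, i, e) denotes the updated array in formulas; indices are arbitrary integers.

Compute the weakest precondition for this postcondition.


Working backward. After the program, the postcondition not (g - 5 >= -6) must hold; in canonical form it is not (g >= -1).
Before z := 3*z + z - 1: not (g >= -1)
Then branch requires not (2*g >= 0); else branch requires not (g >= 5).
Before the if: ((not (arr[g + 1] < 5)) -> (not (2*g >= 0))) and (arr[g + 1] < 5 -> (not (g >= 5)))
Answer: WP = ((not (arr[g + 1] < 5)) -> (not (2*g >= 0))) and (arr[g + 1] < 5 -> (not (g >= 5)))


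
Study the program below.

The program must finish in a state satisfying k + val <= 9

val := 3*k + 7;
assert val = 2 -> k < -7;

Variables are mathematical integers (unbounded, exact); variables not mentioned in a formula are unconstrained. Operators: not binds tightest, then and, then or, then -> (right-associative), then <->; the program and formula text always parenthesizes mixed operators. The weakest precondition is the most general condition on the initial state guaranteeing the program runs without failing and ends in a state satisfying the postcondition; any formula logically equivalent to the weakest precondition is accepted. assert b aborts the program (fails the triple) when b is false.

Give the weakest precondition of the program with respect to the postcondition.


Working backward. After the program, k + val <= 9 must hold.
Before assert val = 2 -> k < -7: (val = 2 -> k < -7) and k + val <= 9
Before val := 3*k + 7: (3*k = -5 -> k < -7) and 4*k <= 2
Answer: WP = (3*k = -5 -> k < -7) and 4*k <= 2


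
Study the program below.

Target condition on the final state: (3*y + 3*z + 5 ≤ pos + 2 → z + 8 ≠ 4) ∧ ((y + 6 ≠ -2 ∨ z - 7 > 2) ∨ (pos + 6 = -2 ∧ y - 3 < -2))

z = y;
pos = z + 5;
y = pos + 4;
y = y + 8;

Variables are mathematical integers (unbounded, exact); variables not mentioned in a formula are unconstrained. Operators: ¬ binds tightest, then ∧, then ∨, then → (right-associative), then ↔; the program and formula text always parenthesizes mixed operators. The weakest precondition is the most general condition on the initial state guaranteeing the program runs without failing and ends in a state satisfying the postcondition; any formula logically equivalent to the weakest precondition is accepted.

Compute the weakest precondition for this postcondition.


Working backward. After the program, the postcondition (3*y + 3*z + 5 ≤ pos + 2 → z + 8 ≠ 4) ∧ ((y + 6 ≠ -2 ∨ z - 7 > 2) ∨ (pos + 6 = -2 ∧ y - 3 < -2)) must hold; in canonical form it is (3*y + 3*z ≤ pos - 3 → z ≠ -4) ∧ (y ≠ -8 ∨ z > 9 ∨ (pos = -8 ∧ y < 1)).
Before y := y + 8: (3*y + 3*z ≤ pos - 27 → z ≠ -4) ∧ (y ≠ -16 ∨ z > 9 ∨ (pos = -8 ∧ y < -7))
Before y := pos + 4: (2*pos + 3*z ≤ -39 → z ≠ -4) ∧ (pos ≠ -20 ∨ z > 9 ∨ (pos = -8 ∧ pos < -11))
Before pos := z + 5: (5*z ≤ -49 → z ≠ -4) ∧ (z ≠ -25 ∨ z > 9 ∨ (z = -13 ∧ z < -16))
Before z := y: (5*y ≤ -49 → y ≠ -4) ∧ (y ≠ -25 ∨ y > 9 ∨ (y = -13 ∧ y < -16))
Answer: WP = (5*y ≤ -49 → y ≠ -4) ∧ (y ≠ -25 ∨ y > 9 ∨ (y = -13 ∧ y < -16))


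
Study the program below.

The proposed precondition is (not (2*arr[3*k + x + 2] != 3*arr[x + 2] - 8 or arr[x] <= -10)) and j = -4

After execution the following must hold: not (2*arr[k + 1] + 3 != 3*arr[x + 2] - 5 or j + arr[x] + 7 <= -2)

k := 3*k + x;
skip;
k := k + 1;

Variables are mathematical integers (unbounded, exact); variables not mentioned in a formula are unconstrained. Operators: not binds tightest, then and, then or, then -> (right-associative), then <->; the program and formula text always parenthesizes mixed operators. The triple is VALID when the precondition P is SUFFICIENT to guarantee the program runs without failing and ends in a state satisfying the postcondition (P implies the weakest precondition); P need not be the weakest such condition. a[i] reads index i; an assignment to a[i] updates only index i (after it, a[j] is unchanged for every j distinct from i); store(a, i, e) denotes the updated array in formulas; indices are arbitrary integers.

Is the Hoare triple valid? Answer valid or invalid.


Working backward. After the program, the postcondition not (2*arr[k + 1] + 3 != 3*arr[x + 2] - 5 or j + arr[x] + 7 <= -2) must hold; in canonical form it is not (2*arr[k + 1] != 3*arr[x + 2] - 8 or arr[x] + j <= -9).
Before k := k + 1: not (2*arr[k + 2] != 3*arr[x + 2] - 8 or arr[x] + j <= -9)
Before skip: not (2*arr[k + 2] != 3*arr[x + 2] - 8 or arr[x] + j <= -9)
Before k := 3*k + x: not (2*arr[3*k + x + 2] != 3*arr[x + 2] - 8 or arr[x] + j <= -9)
The weakest precondition is not (2*arr[3*k + x + 2] != 3*arr[x + 2] - 8 or arr[x] + j <= -9).
Check whether (not (2*arr[3*k + x + 2] != 3*arr[x + 2] - 8 or arr[x] <= -10)) and j = -4 implies it.
Countermodel: at the initial state arr = {[15521] = -5, [15523] = 8, elsewhere 8}, j = -4, k = 0, x = 15521, the precondition holds but the weakest precondition fails.
Answer: invalid


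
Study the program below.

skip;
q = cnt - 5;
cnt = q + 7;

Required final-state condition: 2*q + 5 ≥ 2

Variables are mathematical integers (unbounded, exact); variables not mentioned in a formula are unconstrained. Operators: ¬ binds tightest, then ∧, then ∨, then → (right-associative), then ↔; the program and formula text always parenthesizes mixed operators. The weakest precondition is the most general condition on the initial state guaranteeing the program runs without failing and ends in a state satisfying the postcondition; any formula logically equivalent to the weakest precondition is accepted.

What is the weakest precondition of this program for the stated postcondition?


Working backward. After the program, the postcondition 2*q + 5 ≥ 2 must hold; in canonical form it is 2*q ≥ -3.
Before cnt := q + 7: 2*q ≥ -3
Before q := cnt - 5: 2*cnt ≥ 7
Before skip: 2*cnt ≥ 7
Answer: WP = 2*cnt ≥ 7


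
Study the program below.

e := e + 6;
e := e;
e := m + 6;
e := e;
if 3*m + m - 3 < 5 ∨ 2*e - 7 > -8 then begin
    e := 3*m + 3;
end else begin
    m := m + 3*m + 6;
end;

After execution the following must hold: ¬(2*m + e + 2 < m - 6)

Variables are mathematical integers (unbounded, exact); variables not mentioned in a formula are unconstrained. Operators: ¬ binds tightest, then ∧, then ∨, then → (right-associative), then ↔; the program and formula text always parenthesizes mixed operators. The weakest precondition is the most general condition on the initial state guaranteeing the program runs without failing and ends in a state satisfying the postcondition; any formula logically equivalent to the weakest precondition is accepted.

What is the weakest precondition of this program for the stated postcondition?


Working backward. After the program, the postcondition ¬(2*m + e + 2 < m - 6) must hold; in canonical form it is ¬(e + m < -8).
Then branch requires ¬(4*m < -11); else branch requires ¬(e + 4*m < -14).
Before the if: ((4*m < 8 ∨ 2*e > -1) → (¬(4*m < -11))) ∧ ((¬(4*m < 8 ∨ 2*e > -1)) → (¬(e + 4*m < -14)))
Before e := e: ((4*m < 8 ∨ 2*e > -1) → (¬(4*m < -11))) ∧ ((¬(4*m < 8 ∨ 2*e > -1)) → (¬(e + 4*m < -14)))
Before e := m + 6: ((4*m < 8 ∨ 2*m > -13) → (¬(4*m < -11))) ∧ ((¬(4*m < 8 ∨ 2*m > -13)) → (¬(5*m < -20)))
Before e := e: ((4*m < 8 ∨ 2*m > -13) → (¬(4*m < -11))) ∧ ((¬(4*m < 8 ∨ 2*m > -13)) → (¬(5*m < -20)))
Before e := e + 6: ((4*m < 8 ∨ 2*m > -13) → (¬(4*m < -11))) ∧ ((¬(4*m < 8 ∨ 2*m > -13)) → (¬(5*m < -20)))
Answer: WP = ((4*m < 8 ∨ 2*m > -13) → (¬(4*m < -11))) ∧ ((¬(4*m < 8 ∨ 2*m > -13)) → (¬(5*m < -20)))


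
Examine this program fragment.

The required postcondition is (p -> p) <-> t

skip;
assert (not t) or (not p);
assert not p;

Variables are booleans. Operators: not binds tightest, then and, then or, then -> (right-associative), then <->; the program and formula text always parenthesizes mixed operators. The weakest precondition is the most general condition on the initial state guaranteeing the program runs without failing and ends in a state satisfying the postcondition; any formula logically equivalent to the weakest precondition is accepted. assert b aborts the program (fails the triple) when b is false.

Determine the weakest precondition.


Working backward. After the program, the postcondition (p -> p) <-> t must hold; in canonical form it is t.
Before assert not p: (not p) and t
Before assert (not t) or (not p): ((not t) or (not p)) and (not p) and t
Before skip: ((not t) or (not p)) and (not p) and t
Answer: WP = ((not t) or (not p)) and (not p) and t


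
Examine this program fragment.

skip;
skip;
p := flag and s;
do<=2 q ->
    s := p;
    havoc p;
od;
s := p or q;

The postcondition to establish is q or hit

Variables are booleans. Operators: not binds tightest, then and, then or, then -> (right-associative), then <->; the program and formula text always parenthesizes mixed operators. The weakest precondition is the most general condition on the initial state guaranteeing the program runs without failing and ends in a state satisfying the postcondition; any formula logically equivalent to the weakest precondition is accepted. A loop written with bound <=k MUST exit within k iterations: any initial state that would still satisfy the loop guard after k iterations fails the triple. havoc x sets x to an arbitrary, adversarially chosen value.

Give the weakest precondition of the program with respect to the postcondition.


Working backward. After the program, q or hit must hold.
Before s := p or q: q or hit
Before the loop (bound <=2), unroll the exhaustion recursion (WP_0 = exit-now case; WP_j = one more guarded iteration, up to j = 2):
  WP_0: (not q) and (q or hit)
  WP_1: (q -> ((not q) and (q or hit))) and ((not q) -> (q or hit))
  WP_2: (q -> ((q -> ((not q) and (q or hit))) and ((not q) -> (q or hit)))) and ((not q) -> (q or hit))
So before the loop: (q -> ((q -> ((not q) and (q or hit))) and ((not q) -> (q or hit)))) and ((not q) -> (q or hit))
Before p := flag and s: (q -> ((q -> ((not q) and (q or hit))) and ((not q) -> (q or hit)))) and ((not q) -> (q or hit))
Before skip: (q -> ((q -> ((not q) and (q or hit))) and ((not q) -> (q or hit)))) and ((not q) -> (q or hit))
Before skip: (q -> ((q -> ((not q) and (q or hit))) and ((not q) -> (q or hit)))) and ((not q) -> (q or hit))
Answer: WP = (q -> ((q -> ((not q) and (q or hit))) and ((not q) -> (q or hit)))) and ((not q) -> (q or hit))


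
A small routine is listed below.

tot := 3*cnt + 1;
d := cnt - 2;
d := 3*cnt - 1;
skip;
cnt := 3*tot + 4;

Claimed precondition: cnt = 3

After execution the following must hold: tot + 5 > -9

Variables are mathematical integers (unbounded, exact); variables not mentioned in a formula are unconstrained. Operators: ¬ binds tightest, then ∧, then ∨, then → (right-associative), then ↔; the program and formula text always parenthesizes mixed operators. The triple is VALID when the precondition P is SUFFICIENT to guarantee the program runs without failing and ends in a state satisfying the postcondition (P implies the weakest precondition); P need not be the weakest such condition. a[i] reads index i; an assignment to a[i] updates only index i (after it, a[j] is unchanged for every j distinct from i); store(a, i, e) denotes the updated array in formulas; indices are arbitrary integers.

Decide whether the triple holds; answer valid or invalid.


Working backward. After the program, the postcondition tot + 5 > -9 must hold; in canonical form it is tot > -14.
Before cnt := 3*tot + 4: tot > -14
Before skip: tot > -14
Before d := 3*cnt - 1: tot > -14
Before d := cnt - 2: tot > -14
Before tot := 3*cnt + 1: 3*cnt > -15
The weakest precondition is 3*cnt > -15.
Check whether cnt = 3 implies it.
Every state satisfying the precondition satisfies the weakest precondition: the implication holds.
Answer: valid


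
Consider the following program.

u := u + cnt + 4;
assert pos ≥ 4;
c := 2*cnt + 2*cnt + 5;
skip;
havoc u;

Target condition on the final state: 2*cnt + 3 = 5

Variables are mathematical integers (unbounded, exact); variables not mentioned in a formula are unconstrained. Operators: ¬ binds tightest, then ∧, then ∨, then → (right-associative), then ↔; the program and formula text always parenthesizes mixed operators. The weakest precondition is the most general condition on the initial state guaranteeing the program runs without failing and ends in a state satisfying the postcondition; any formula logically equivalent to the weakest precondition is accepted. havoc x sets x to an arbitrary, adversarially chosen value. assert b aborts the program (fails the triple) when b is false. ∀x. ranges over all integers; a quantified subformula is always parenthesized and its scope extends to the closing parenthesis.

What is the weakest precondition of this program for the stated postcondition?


Working backward. After the program, the postcondition 2*cnt + 3 = 5 must hold; in canonical form it is 2*cnt = 2.
Before havoc u: 2*cnt = 2
Before skip: 2*cnt = 2
Before c := 2*cnt + 2*cnt + 5: 2*cnt = 2
Before assert pos ≥ 4: pos ≥ 4 ∧ 2*cnt = 2
Before u := u + cnt + 4: pos ≥ 4 ∧ 2*cnt = 2
Answer: WP = pos ≥ 4 ∧ 2*cnt = 2


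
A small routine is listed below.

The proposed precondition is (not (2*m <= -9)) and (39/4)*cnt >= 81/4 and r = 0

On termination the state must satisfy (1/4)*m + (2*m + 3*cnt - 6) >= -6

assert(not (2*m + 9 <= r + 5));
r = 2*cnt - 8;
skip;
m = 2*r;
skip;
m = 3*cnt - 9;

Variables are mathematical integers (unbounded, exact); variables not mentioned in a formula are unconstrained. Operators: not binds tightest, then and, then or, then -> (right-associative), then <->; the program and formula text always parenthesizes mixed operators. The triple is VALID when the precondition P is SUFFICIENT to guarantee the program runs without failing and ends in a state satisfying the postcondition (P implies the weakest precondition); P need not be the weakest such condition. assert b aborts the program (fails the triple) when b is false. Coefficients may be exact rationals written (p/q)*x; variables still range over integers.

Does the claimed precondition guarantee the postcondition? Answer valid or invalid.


Working backward. After the program, the postcondition (1/4)*m + (2*m + 3*cnt - 6) >= -6 must hold; in canonical form it is 3*cnt + (9/4)*m >= 0.
Before m := 3*cnt - 9: (39/4)*cnt >= 81/4
Before skip: (39/4)*cnt >= 81/4
Before m := 2*r: (39/4)*cnt >= 81/4
Before skip: (39/4)*cnt >= 81/4
Before r := 2*cnt - 8: (39/4)*cnt >= 81/4
Before assert not (2*m + 9 <= r + 5): (not (2*m <= r - 4)) and (39/4)*cnt >= 81/4
The weakest precondition is (not (2*m <= r - 4)) and (39/4)*cnt >= 81/4.
Check whether (not (2*m <= -9)) and (39/4)*cnt >= 81/4 and r = 0 implies it.
Countermodel: at the initial state cnt = 3, m = -4, r = 0, the precondition holds but the weakest precondition fails.
Answer: invalid


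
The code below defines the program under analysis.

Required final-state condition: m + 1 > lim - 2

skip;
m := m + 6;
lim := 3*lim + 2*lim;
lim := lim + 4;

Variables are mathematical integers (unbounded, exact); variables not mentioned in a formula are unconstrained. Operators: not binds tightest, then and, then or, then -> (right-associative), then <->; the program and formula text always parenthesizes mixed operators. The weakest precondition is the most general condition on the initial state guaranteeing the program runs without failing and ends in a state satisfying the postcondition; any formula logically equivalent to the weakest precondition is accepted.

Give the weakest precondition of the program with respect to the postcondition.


Working backward. After the program, the postcondition m + 1 > lim - 2 must hold; in canonical form it is m > lim - 3.
Before lim := lim + 4: m > lim + 1
Before lim := 3*lim + 2*lim: m > 5*lim + 1
Before m := m + 6: m > 5*lim - 5
Before skip: m > 5*lim - 5
Answer: WP = m > 5*lim - 5


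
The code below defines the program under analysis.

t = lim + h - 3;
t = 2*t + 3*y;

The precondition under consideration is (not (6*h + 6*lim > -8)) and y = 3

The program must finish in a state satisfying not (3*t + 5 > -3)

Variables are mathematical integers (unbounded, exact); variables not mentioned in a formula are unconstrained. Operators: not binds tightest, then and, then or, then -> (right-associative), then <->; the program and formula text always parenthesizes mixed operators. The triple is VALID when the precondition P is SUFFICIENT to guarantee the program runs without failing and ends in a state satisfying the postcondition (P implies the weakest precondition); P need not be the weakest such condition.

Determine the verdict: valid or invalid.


Working backward. After the program, the postcondition not (3*t + 5 > -3) must hold; in canonical form it is not (3*t > -8).
Before t := 2*t + 3*y: not (6*t + 9*y > -8)
Before t := lim + h - 3: not (6*h + 6*lim + 9*y > 10)
The weakest precondition is not (6*h + 6*lim + 9*y > 10).
Check whether (not (6*h + 6*lim > -8)) and y = 3 implies it.
Countermodel: at the initial state h = -2, lim = 0, y = 3, the precondition holds but the weakest precondition fails.
Answer: invalid


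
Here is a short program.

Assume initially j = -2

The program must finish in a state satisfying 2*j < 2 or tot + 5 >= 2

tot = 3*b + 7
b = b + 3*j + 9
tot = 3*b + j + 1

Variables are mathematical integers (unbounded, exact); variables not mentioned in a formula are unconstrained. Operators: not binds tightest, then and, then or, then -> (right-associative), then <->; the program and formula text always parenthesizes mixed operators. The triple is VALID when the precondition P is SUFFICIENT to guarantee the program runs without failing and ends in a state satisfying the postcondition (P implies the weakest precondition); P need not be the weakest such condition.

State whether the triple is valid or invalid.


Working backward. After the program, the postcondition 2*j < 2 or tot + 5 >= 2 must hold; in canonical form it is 2*j < 2 or tot >= -3.
Before tot := 3*b + j + 1: 2*j < 2 or 3*b + j >= -4
Before b := b + 3*j + 9: 2*j < 2 or 3*b + 10*j >= -31
Before tot := 3*b + 7: 2*j < 2 or 3*b + 10*j >= -31
The weakest precondition is 2*j < 2 or 3*b + 10*j >= -31.
Check whether j = -2 implies it.
Every state satisfying the precondition satisfies the weakest precondition: the implication holds.
Answer: valid


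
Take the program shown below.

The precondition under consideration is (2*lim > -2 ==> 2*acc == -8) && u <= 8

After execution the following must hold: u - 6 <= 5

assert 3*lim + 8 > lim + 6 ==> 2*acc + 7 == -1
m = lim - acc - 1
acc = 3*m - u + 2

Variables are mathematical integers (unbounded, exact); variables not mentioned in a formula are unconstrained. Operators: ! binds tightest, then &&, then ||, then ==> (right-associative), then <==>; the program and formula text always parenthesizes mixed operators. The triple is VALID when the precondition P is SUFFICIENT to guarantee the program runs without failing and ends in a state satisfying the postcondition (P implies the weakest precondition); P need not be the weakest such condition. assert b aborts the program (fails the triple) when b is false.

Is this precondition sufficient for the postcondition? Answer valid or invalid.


Working backward. After the program, the postcondition u - 6 <= 5 must hold; in canonical form it is u <= 11.
Before acc := 3*m - u + 2: u <= 11
Before m := lim - acc - 1: u <= 11
Before assert 3*lim + 8 > lim + 6 ==> 2*acc + 7 == -1: (2*lim > -2 ==> 2*acc == -8) && u <= 11
The weakest precondition is (2*lim > -2 ==> 2*acc == -8) && u <= 11.
Check whether (2*lim > -2 ==> 2*acc == -8) && u <= 8 implies it.
Every state satisfying the precondition satisfies the weakest precondition: the implication holds.
Answer: valid


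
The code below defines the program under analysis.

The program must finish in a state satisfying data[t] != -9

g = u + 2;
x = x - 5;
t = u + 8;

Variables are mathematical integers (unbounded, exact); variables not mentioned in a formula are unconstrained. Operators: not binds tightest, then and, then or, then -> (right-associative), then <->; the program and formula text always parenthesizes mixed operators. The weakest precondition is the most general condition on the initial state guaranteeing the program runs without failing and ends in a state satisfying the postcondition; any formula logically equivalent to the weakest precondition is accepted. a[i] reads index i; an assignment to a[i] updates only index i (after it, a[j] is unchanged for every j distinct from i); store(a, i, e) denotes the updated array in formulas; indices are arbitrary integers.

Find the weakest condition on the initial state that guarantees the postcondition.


Working backward. After the program, data[t] != -9 must hold.
Before t := u + 8: data[u + 8] != -9
Before x := x - 5: data[u + 8] != -9
Before g := u + 2: data[u + 8] != -9
Answer: WP = data[u + 8] != -9


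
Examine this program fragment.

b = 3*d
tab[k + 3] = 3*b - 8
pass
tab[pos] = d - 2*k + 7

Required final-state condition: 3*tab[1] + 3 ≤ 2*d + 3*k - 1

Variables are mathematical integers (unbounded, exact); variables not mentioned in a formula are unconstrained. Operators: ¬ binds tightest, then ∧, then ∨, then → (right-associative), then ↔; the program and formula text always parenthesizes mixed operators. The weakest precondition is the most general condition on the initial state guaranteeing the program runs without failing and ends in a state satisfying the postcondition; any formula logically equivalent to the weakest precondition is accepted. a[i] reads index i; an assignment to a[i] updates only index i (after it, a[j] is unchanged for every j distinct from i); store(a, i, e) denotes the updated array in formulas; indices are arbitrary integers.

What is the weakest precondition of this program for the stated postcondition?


Working backward. After the program, the postcondition 3*tab[1] + 3 ≤ 2*d + 3*k - 1 must hold; in canonical form it is 3*tab[1] ≤ 2*d + 3*k - 4.
Before tab[pos] := d - 2*k + 7: 3*store(tab, pos, d - 2*k + 7)[1] ≤ 2*d + 3*k - 4
Before skip: 3*store(tab, pos, d - 2*k + 7)[1] ≤ 2*d + 3*k - 4
Before tab[k + 3] := 3*b - 8: 3*store(store(tab, k + 3, 3*b - 8), pos, d - 2*k + 7)[1] ≤ 2*d + 3*k - 4
Before b := 3*d: 3*store(store(tab, k + 3, 9*d - 8), pos, d - 2*k + 7)[1] ≤ 2*d + 3*k - 4
Answer: WP = 3*store(store(tab, k + 3, 9*d - 8), pos, d - 2*k + 7)[1] ≤ 2*d + 3*k - 4


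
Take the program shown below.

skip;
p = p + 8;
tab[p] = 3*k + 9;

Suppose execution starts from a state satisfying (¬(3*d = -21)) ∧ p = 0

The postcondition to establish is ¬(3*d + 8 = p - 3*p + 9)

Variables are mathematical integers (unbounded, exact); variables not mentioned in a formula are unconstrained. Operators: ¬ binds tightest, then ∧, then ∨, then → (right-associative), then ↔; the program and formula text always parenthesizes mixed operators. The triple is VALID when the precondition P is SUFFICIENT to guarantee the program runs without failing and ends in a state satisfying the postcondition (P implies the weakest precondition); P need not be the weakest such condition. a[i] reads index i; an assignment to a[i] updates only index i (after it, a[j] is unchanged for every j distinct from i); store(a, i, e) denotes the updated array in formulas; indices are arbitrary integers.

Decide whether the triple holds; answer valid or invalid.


Working backward. After the program, the postcondition ¬(3*d + 8 = p - 3*p + 9) must hold; in canonical form it is ¬(3*d + 2*p = 1).
Before tab[p] := 3*k + 9: ¬(3*d + 2*p = 1)
Before p := p + 8: ¬(3*d + 2*p = -15)
Before skip: ¬(3*d + 2*p = -15)
The weakest precondition is ¬(3*d + 2*p = -15).
Check whether (¬(3*d = -21)) ∧ p = 0 implies it.
Countermodel: at the initial state d = -5, p = 0, the precondition holds but the weakest precondition fails.
Answer: invalid


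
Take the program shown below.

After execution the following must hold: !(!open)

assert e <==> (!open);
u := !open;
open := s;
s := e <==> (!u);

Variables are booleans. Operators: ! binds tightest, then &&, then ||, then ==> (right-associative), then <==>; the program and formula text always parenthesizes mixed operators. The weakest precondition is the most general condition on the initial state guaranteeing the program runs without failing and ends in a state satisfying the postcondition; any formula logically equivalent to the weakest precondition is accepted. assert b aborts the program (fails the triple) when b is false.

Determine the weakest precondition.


Working backward. After the program, the postcondition !(!open) must hold; in canonical form it is open.
Before s := e <==> (!u): open
Before open := s: s
Before u := !open: s
Before assert e <==> (!open): (e <==> (!open)) && s
Answer: WP = (e <==> (!open)) && s


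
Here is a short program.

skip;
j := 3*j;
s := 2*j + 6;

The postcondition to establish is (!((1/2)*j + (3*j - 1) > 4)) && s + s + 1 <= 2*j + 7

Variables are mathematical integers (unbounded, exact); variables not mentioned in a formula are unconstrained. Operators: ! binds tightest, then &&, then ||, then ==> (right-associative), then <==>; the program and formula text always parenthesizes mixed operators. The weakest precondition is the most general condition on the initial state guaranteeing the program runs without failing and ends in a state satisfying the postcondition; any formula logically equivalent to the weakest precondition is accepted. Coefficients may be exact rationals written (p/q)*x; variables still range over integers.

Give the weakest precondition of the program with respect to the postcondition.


Working backward. After the program, the postcondition (!((1/2)*j + (3*j - 1) > 4)) && s + s + 1 <= 2*j + 7 must hold; in canonical form it is (!((7/2)*j > 5)) && 2*s <= 2*j + 6.
Before s := 2*j + 6: (!((7/2)*j > 5)) && 2*j <= -6
Before j := 3*j: (!((21/2)*j > 5)) && 6*j <= -6
Before skip: (!((21/2)*j > 5)) && 6*j <= -6
Answer: WP = (!((21/2)*j > 5)) && 6*j <= -6


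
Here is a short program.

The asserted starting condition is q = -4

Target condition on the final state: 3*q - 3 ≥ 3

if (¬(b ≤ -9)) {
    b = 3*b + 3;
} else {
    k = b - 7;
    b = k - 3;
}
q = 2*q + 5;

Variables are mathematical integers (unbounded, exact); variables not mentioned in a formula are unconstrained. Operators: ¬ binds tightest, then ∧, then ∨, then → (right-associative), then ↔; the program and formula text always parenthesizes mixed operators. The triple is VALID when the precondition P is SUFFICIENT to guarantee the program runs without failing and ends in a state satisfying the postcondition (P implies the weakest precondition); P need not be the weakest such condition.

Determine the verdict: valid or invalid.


Working backward. After the program, the postcondition 3*q - 3 ≥ 3 must hold; in canonical form it is 3*q ≥ 6.
Before q := 2*q + 5: 6*q ≥ -9
Then branch requires 6*q ≥ -9; else branch requires 6*q ≥ -9.
Before the if: ((¬(b ≤ -9)) → 6*q ≥ -9) ∧ (b ≤ -9 → 6*q ≥ -9)
The weakest precondition is ((¬(b ≤ -9)) → 6*q ≥ -9) ∧ (b ≤ -9 → 6*q ≥ -9).
Check whether q = -4 implies it.
Countermodel: at the initial state b = 0, q = -4, the precondition holds but the weakest precondition fails.
Answer: invalid


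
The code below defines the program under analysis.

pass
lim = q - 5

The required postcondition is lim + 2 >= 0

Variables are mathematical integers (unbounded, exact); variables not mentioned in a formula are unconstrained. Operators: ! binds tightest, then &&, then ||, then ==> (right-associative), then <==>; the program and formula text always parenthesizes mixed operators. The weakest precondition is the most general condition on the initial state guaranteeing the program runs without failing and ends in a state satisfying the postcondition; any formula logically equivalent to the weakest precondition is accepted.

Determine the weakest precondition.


Working backward. After the program, the postcondition lim + 2 >= 0 must hold; in canonical form it is lim >= -2.
Before lim := q - 5: q >= 3
Before skip: q >= 3
Answer: WP = q >= 3


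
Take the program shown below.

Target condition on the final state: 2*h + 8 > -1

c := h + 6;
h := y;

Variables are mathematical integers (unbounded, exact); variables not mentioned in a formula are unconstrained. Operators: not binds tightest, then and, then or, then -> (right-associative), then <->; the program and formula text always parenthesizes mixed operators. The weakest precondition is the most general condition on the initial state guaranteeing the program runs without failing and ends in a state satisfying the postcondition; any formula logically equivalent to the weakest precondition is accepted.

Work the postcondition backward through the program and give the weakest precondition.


Working backward. After the program, the postcondition 2*h + 8 > -1 must hold; in canonical form it is 2*h > -9.
Before h := y: 2*y > -9
Before c := h + 6: 2*y > -9
Answer: WP = 2*y > -9


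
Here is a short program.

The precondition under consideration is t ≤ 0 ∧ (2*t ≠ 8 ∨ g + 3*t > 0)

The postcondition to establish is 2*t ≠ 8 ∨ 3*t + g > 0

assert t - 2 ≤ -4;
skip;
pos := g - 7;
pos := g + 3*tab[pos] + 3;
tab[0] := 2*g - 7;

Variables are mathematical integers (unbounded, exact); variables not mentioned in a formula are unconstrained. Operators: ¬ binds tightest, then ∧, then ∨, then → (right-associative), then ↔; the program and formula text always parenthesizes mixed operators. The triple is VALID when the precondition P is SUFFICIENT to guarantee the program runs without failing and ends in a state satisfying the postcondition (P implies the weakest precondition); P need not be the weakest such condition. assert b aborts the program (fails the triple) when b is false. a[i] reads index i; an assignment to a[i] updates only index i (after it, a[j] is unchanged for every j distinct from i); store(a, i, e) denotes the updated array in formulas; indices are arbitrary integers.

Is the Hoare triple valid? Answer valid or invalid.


Working backward. After the program, the postcondition 2*t ≠ 8 ∨ 3*t + g > 0 must hold; in canonical form it is 2*t ≠ 8 ∨ g + 3*t > 0.
Before tab[0] := 2*g - 7: 2*t ≠ 8 ∨ g + 3*t > 0
Before pos := g + 3*tab[pos] + 3: 2*t ≠ 8 ∨ g + 3*t > 0
Before pos := g - 7: 2*t ≠ 8 ∨ g + 3*t > 0
Before skip: 2*t ≠ 8 ∨ g + 3*t > 0
Before assert t - 2 ≤ -4: t ≤ -2 ∧ (2*t ≠ 8 ∨ g + 3*t > 0)
The weakest precondition is t ≤ -2 ∧ (2*t ≠ 8 ∨ g + 3*t > 0).
Check whether t ≤ 0 ∧ (2*t ≠ 8 ∨ g + 3*t > 0) implies it.
Countermodel: at the initial state g = -12, t = -1, the precondition holds but the weakest precondition fails.
Answer: invalid


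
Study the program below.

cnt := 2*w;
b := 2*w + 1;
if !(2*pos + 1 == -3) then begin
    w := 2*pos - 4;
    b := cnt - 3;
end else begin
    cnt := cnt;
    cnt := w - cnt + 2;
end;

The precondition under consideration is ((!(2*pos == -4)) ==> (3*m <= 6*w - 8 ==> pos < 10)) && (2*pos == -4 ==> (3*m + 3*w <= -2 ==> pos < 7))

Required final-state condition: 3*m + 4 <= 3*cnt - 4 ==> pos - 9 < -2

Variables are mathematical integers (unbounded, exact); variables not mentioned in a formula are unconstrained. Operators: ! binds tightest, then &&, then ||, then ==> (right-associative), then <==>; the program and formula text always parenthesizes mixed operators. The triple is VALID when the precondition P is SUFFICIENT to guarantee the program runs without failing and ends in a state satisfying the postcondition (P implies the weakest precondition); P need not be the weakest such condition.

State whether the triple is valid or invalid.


Working backward. After the program, the postcondition 3*m + 4 <= 3*cnt - 4 ==> pos - 9 < -2 must hold; in canonical form it is 3*m <= 3*cnt - 8 ==> pos < 7.
Then branch requires 3*m <= 3*cnt - 8 ==> pos < 7; else branch requires 3*cnt + 3*m <= 3*w - 2 ==> pos < 7.
Before the if: ((!(2*pos == -4)) ==> (3*m <= 3*cnt - 8 ==> pos < 7)) && (2*pos == -4 ==> (3*cnt + 3*m <= 3*w - 2 ==> pos < 7))
Before b := 2*w + 1: ((!(2*pos == -4)) ==> (3*m <= 3*cnt - 8 ==> pos < 7)) && (2*pos == -4 ==> (3*cnt + 3*m <= 3*w - 2 ==> pos < 7))
Before cnt := 2*w: ((!(2*pos == -4)) ==> (3*m <= 6*w - 8 ==> pos < 7)) && (2*pos == -4 ==> (3*m + 3*w <= -2 ==> pos < 7))
The weakest precondition is ((!(2*pos == -4)) ==> (3*m <= 6*w - 8 ==> pos < 7)) && (2*pos == -4 ==> (3*m + 3*w <= -2 ==> pos < 7)).
Check whether ((!(2*pos == -4)) ==> (3*m <= 6*w - 8 ==> pos < 10)) && (2*pos == -4 ==> (3*m + 3*w <= -2 ==> pos < 7)) implies it.
Countermodel: at the initial state m = -1, pos = 7, w = 1, the precondition holds but the weakest precondition fails.
Answer: invalid


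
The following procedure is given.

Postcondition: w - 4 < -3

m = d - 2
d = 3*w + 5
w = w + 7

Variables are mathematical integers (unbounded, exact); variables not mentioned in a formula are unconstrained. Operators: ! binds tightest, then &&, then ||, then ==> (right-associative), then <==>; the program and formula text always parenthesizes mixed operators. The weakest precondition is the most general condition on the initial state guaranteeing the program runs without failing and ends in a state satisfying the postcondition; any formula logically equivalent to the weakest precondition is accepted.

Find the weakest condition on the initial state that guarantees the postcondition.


Working backward. After the program, the postcondition w - 4 < -3 must hold; in canonical form it is w < 1.
Before w := w + 7: w < -6
Before d := 3*w + 5: w < -6
Before m := d - 2: w < -6
Answer: WP = w < -6
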